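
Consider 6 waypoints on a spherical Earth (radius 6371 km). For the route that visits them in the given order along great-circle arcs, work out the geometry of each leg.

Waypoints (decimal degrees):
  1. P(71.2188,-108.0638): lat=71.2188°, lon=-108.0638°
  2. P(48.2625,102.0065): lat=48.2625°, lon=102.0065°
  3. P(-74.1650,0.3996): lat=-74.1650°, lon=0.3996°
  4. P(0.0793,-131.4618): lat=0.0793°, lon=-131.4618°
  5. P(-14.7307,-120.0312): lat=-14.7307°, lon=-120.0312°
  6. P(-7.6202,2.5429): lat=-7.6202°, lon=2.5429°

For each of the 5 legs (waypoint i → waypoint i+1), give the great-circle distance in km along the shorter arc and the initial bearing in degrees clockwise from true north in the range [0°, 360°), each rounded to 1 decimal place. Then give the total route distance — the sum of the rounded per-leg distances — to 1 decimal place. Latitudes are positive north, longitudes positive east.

Leg 1: dist=6516.2 km, bearing=337.0°
Leg 2: dist=15453.4 km, bearing=204.0°
Leg 3: dist=11182.8 km, bearing=229.3°
Leg 4: dist=2071.7 km, bearing=143.1°
Leg 5: dist=13214.5 km, bearing=107.5°
Total: 48438.6 km

Leg 1: φ1=1.2430025, φ2=0.8423395, Δφ=-0.4006630, Δλ=3.6664184 rad; a=sin²(Δφ/2)+cosφ1·cosφ2·sin²(Δλ/2)=0.2395069582; c=2·atan2(√a, √(1-a))=1.022790530; dist=6371·c=6516.198 ≈ 6516.2 km; running total=6516.2 km
Leg 1 bearing: y=sinΔλ·cosφ2=-0.33356657, x=cosφ1·sinφ2-sinφ1·cosφ2·cosΔλ=0.78568877; θ=atan2(y, x)=-23.0038° <0 so +360° → 336.9962° ≈ 337.0°
Leg 2: φ1=0.8423395, φ2=-1.2944234, Δφ=-2.1367630, Δλ=-1.7733749 rad; a=sin²(Δφ/2)+cosφ1·cosφ2·sin²(Δλ/2)=0.8772166305; c=2·atan2(√a, √(1-a))=2.425586582; dist=6371·c=15453.412 ≈ 15453.4 km; running total=21969.6 km
Leg 2 bearing: y=sinΔλ·cosφ2=-0.26728811, x=cosφ1·sinφ2-sinφ1·cosφ2·cosΔλ=-0.59948938; θ=atan2(y, x)=-155.9698° <0 so +360° → 204.0302° ≈ 204.0°
Leg 3: φ1=-1.2944234, φ2=0.0013840, Δφ=1.2958075, Δλ=-2.3014156 rad; a=sin²(Δφ/2)+cosφ1·cosφ2·sin²(Δλ/2)=0.5917123010; c=2·atan2(√a, √(1-a))=1.755265361; dist=6371·c=11182.796 ≈ 11182.8 km; running total=33152.4 km
Leg 3 bearing: y=sinΔλ·cosφ2=-0.74476058, x=cosφ1·sinφ2-sinφ1·cosφ2·cosΔλ=-0.64162847; θ=atan2(y, x)=-130.7457° <0 so +360° → 229.2543° ≈ 229.3°
Leg 4: φ1=0.0013840, φ2=-0.2570992, Δφ=-0.2584833, Δλ=0.1995016 rad; a=sin²(Δφ/2)+cosφ1·cosφ2·sin²(Δλ/2)=0.0262018957; c=2·atan2(√a, √(1-a))=0.325170694; dist=6371·c=2071.662 ≈ 2071.7 km; running total=35224.1 km
Leg 4 bearing: y=sinΔλ·cosφ2=0.19166697, x=cosφ1·sinφ2-sinφ1·cosφ2·cosΔλ=-0.25558795; θ=atan2(y, x)=143.1335° ≈ 143.1°
Leg 5: φ1=-0.2570992, φ2=-0.1329976, Δφ=0.1241016, Δλ=2.1393216 rad; a=sin²(Δφ/2)+cosφ1·cosφ2·sin²(Δλ/2)=0.7411885422; c=2·atan2(√a, √(1-a))=2.074162697; dist=6371·c=13214.491 ≈ 13214.5 km; running total=48438.6 km
Leg 5 bearing: y=sinΔλ·cosφ2=0.83525388, x=cosφ1·sinφ2-sinφ1·cosφ2·cosΔλ=-0.26393806; θ=atan2(y, x)=107.5364° ≈ 107.5°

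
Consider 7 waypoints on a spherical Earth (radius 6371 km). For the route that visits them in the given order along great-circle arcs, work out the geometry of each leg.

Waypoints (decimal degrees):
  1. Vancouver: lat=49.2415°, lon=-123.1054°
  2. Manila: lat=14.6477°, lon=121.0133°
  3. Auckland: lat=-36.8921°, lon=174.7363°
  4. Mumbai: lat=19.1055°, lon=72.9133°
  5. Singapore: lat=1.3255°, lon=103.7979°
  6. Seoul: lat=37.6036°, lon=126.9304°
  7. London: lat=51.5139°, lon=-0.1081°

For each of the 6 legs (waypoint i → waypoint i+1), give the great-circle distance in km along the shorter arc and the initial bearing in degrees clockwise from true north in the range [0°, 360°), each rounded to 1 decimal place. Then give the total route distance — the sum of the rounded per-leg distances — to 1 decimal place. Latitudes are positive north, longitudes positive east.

Leg 1: dist=10544.5 km, bearing=299.1°
Leg 2: dist=8026.0 km, bearing=137.4°
Leg 3: dist=12294.6 km, bearing=278.9°
Leg 4: dist=3901.4 km, bearing=116.8°
Leg 5: dist=4676.6 km, bearing=27.7°
Leg 6: dist=8850.2 km, bearing=329.7°
Total: 48293.3 km

Leg 1: φ1=0.8594263, φ2=0.2556506, Δφ=-0.6037757, Δλ=4.2606751 rad; a=sin²(Δφ/2)+cosφ1·cosφ2·sin²(Δλ/2)=0.5420885311; c=2·atan2(√a, √(1-a))=1.655073117; dist=6371·c=10544.471 ≈ 10544.5 km; running total=10544.5 km
Leg 1 bearing: y=sinΔλ·cosφ2=-0.87045912, x=cosφ1·sinφ2-sinφ1·cosφ2·cosΔλ=0.48498984; θ=atan2(y, x)=-60.8750° <0 so +360° → 299.1250° ≈ 299.1°
Leg 2: φ1=0.2556506, φ2=-0.6438886, Δφ=-0.8995392, Δλ=0.9376432 rad; a=sin²(Δφ/2)+cosφ1·cosφ2·sin²(Δλ/2)=0.3469845912; c=2·atan2(√a, √(1-a))=1.259775319; dist=6371·c=8026.029 ≈ 8026.0 km; running total=18570.5 km
Leg 2 bearing: y=sinΔλ·cosφ2=0.64474521, x=cosφ1·sinφ2-sinφ1·cosφ2·cosΔλ=-0.70046324; θ=atan2(y, x)=137.3718° ≈ 137.4°
Leg 3: φ1=-0.6438886, φ2=0.3334539, Δφ=0.9773425, Δλ=-1.7771466 rad; a=sin²(Δφ/2)+cosφ1·cosφ2·sin²(Δλ/2)=0.6756620675; c=2·atan2(√a, √(1-a))=1.929781346; dist=6371·c=12294.637 ≈ 12294.6 km; running total=30865.1 km
Leg 3 bearing: y=sinΔλ·cosφ2=-0.92487128, x=cosφ1·sinφ2-sinφ1·cosφ2·cosΔλ=0.14554885; θ=atan2(y, x)=-81.0566° <0 so +360° → 278.9434° ≈ 278.9°
Leg 4: φ1=0.3334539, φ2=0.0231343, Δφ=-0.3103195, Δλ=0.5390380 rad; a=sin²(Δφ/2)+cosφ1·cosφ2·sin²(Δλ/2)=0.0908573304; c=2·atan2(√a, √(1-a))=0.612374666; dist=6371·c=3901.439 ≈ 3901.4 km; running total=34766.5 km
Leg 4 bearing: y=sinΔλ·cosφ2=0.51317325, x=cosφ1·sinφ2-sinφ1·cosφ2·cosΔλ=-0.25896394; θ=atan2(y, x)=116.7770° ≈ 116.8°
Leg 5: φ1=0.0231343, φ2=0.6563066, Δφ=0.6331723, Δλ=0.4037383 rad; a=sin²(Δφ/2)+cosφ1·cosφ2·sin²(Δλ/2)=0.1287632008; c=2·atan2(√a, √(1-a))=0.734040861; dist=6371·c=4676.574 ≈ 4676.6 km; running total=39443.1 km
Leg 5 bearing: y=sinΔλ·cosφ2=0.31124290, x=cosφ1·sinφ2-sinφ1·cosφ2·cosΔλ=0.59317857; θ=atan2(y, x)=27.6862° ≈ 27.7°
Leg 6: φ1=0.6563066, φ2=0.8990872, Δφ=0.2427805, Δλ=-2.2172401 rad; a=sin²(Δφ/2)+cosφ1·cosφ2·sin²(Δλ/2)=0.4096731374; c=2·atan2(√a, √(1-a))=1.389145255; dist=6371·c=8850.244 ≈ 8850.2 km; running total=48293.3 km
Leg 6 bearing: y=sinΔλ·cosφ2=-0.49675888, x=cosφ1·sinφ2-sinφ1·cosφ2·cosΔλ=0.84887858; θ=atan2(y, x)=-30.3359° <0 so +360° → 329.6641° ≈ 329.7°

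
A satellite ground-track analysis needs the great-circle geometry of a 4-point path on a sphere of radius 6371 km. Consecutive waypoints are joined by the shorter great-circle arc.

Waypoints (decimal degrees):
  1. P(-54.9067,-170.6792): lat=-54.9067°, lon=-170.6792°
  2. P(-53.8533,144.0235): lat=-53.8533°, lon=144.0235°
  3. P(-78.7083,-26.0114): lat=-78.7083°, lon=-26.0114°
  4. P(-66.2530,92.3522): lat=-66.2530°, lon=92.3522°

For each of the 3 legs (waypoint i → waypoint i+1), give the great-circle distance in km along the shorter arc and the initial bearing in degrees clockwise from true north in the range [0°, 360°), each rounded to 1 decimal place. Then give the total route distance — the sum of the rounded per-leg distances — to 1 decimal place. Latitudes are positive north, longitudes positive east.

Leg 1: dist=2884.3 km, bearing=253.4°
Leg 2: dist=5259.8 km, bearing=182.6°
Leg 3: dist=3409.9 km, bearing=136.0°
Total: 11554.0 km

Leg 1: φ1=-0.9583027, φ2=-0.9399174, Δφ=0.0183853, Δλ=5.4925983 rad; a=sin²(Δφ/2)+cosφ1·cosφ2·sin²(Δλ/2)=0.0503701988; c=2·atan2(√a, √(1-a))=0.452722433; dist=6371·c=2884.295 ≈ 2884.3 km; running total=2884.3 km
Leg 1 bearing: y=sinΔλ·cosφ2=-0.41924888, x=cosφ1·sinφ2-sinφ1·cosφ2·cosΔλ=-0.12474993; θ=atan2(y, x)=-106.5707° <0 so +360° → 253.4293° ≈ 253.4°
Leg 2: φ1=-0.9399174, φ2=-1.3737190, Δφ=-0.4338016, Δλ=-2.9676688 rad; a=sin²(Δφ/2)+cosφ1·cosφ2·sin²(Δλ/2)=0.1609375356; c=2·atan2(√a, √(1-a))=0.825588007; dist=6371·c=5259.821 ≈ 5259.8 km; running total=8144.1 km
Leg 2 bearing: y=sinΔλ·cosφ2=-0.03388356, x=cosφ1·sinφ2-sinφ1·cosφ2·cosΔλ=-0.73416516; θ=atan2(y, x)=-177.3575° <0 so +360° → 182.6425° ≈ 182.6°
Leg 3: φ1=-1.3737190, φ2=-1.1563330, Δφ=0.2173860, Δλ=2.0658345 rad; a=sin²(Δφ/2)+cosφ1·cosφ2·sin²(Δλ/2)=0.0699222117; c=2·atan2(√a, √(1-a))=0.535221700; dist=6371·c=3409.897 ≈ 3409.9 km; running total=11554.0 km
Leg 3 bearing: y=sinΔλ·cosφ2=0.35435500, x=cosφ1·sinφ2-sinφ1·cosφ2·cosΔλ=-0.36683091; θ=atan2(y, x)=135.9911° ≈ 136.0°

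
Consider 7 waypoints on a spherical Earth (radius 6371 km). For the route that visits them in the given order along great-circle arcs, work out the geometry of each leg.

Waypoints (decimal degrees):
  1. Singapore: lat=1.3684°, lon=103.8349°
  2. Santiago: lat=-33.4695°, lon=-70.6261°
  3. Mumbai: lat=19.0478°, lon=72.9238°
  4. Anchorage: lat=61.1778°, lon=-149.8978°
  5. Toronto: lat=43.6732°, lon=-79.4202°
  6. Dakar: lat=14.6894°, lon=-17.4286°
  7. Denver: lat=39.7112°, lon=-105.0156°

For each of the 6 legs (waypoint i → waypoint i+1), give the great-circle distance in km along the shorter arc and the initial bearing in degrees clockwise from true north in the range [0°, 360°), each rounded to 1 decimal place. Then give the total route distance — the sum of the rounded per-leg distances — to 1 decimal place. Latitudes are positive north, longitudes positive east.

Leg 1: φ1=0.0238831, φ2=-0.5841530, Δφ=-0.6080361, Δλ=-3.0449189 rad; a=sin²(Δφ/2)+cosφ1·cosφ2·sin²(Δλ/2)=0.9216089093; c=2·atan2(√a, √(1-a))=2.574037581; dist=6371·c=16399.193 ≈ 16399.2 km; running total=16399.2 km
Leg 1 bearing: y=sinΔλ·cosφ2=-0.08051774, x=cosφ1·sinφ2-sinφ1·cosφ2·cosΔλ=-0.53150786; θ=atan2(y, x)=-171.3858° <0 so +360° → 188.6142° ≈ 188.6°
Leg 2: φ1=-0.5841530, φ2=0.3324468, Δφ=0.9165998, Δλ=2.5054184 rad; a=sin²(Δφ/2)+cosφ1·cosφ2·sin²(Δλ/2)=0.9071186111; c=2·atan2(√a, √(1-a))=2.522210380; dist=6371·c=16069.002 ≈ 16069.0 km; running total=32468.2 km
Leg 2 bearing: y=sinΔλ·cosφ2=0.56159226, x=cosφ1·sinφ2-sinφ1·cosφ2·cosΔλ=-0.14707779; θ=atan2(y, x)=104.6758° ≈ 104.7°
Leg 3: φ1=0.3324468, φ2=1.0677540, Δφ=0.7353072, Δλ=-3.8889706 rad; a=sin²(Δφ/2)+cosφ1·cosφ2·sin²(Δλ/2)=0.5241569806; c=2·atan2(√a, √(1-a))=1.619129104; dist=6371·c=10315.472 ≈ 10315.5 km; running total=42783.7 km
Leg 3 bearing: y=sinΔλ·cosφ2=0.32768734, x=cosφ1·sinφ2-sinφ1·cosφ2·cosΔλ=0.94355009; θ=atan2(y, x)=19.1517° ≈ 19.2°
Leg 4: φ1=1.0677540, φ2=0.7622411, Δφ=-0.3055129, Δλ=1.2300662 rad; a=sin²(Δφ/2)+cosφ1·cosφ2·sin²(Δλ/2)=0.1392378859; c=2·atan2(√a, √(1-a))=0.764795122; dist=6371·c=4872.510 ≈ 4872.5 km; running total=47656.2 km
Leg 4 bearing: y=sinΔλ·cosφ2=0.68170893, x=cosφ1·sinφ2-sinφ1·cosφ2·cosΔλ=0.12114338; θ=atan2(y, x)=79.9234° ≈ 79.9°
Leg 5: φ1=0.7622411, φ2=0.2563784, Δφ=-0.5058627, Δλ=1.0819575 rad; a=sin²(Δφ/2)+cosφ1·cosφ2·sin²(Δλ/2)=0.2481682566; c=2·atan2(√a, √(1-a))=1.042962130; dist=6371·c=6644.712 ≈ 6644.7 km; running total=54300.9 km
Leg 5 bearing: y=sinΔλ·cosφ2=0.85402158, x=cosφ1·sinφ2-sinφ1·cosφ2·cosΔλ=-0.13026983; θ=atan2(y, x)=98.6729° ≈ 98.7°
Leg 6: φ1=0.2563784, φ2=0.6930912, Δφ=0.4367128, Δλ=-1.5286815 rad; a=sin²(Δφ/2)+cosφ1·cosφ2·sin²(Δλ/2)=0.4033270591; c=2·atan2(√a, √(1-a))=1.376225088; dist=6371·c=8767.930 ≈ 8767.9 km; running total=63068.8 km
Leg 6 bearing: y=sinΔλ·cosφ2=-0.76859256, x=cosφ1·sinφ2-sinφ1·cosφ2·cosΔλ=0.60982198; θ=atan2(y, x)=-51.5706° <0 so +360° → 308.4294° ≈ 308.4°

Leg 1: dist=16399.2 km, bearing=188.6°
Leg 2: dist=16069.0 km, bearing=104.7°
Leg 3: dist=10315.5 km, bearing=19.2°
Leg 4: dist=4872.5 km, bearing=79.9°
Leg 5: dist=6644.7 km, bearing=98.7°
Leg 6: dist=8767.9 km, bearing=308.4°
Total: 63068.8 km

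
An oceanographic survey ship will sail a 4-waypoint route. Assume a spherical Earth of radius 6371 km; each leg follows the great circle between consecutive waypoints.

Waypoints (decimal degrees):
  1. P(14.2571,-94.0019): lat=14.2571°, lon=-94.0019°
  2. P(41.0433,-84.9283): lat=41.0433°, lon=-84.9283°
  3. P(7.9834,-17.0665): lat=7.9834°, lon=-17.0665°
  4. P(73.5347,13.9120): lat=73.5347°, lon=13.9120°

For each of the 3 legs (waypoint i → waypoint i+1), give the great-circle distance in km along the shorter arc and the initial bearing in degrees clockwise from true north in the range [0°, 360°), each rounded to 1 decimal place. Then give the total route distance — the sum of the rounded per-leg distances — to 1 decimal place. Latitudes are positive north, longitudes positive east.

Leg 1: φ1=0.2488333, φ2=0.7163407, Δφ=0.4675074, Δλ=0.1583642 rad; a=sin²(Δφ/2)+cosφ1·cosφ2·sin²(Δλ/2)=0.0582263625; c=2·atan2(√a, √(1-a))=0.487413297; dist=6371·c=3105.310 ≈ 3105.3 km; running total=3105.3 km
Leg 1 bearing: y=sinΔλ·cosφ2=0.11894180, x=cosφ1·sinφ2-sinφ1·cosφ2·cosΔλ=0.45298682; θ=atan2(y, x)=14.7122° ≈ 14.7°
Leg 2: φ1=0.7163407, φ2=0.1393366, Δφ=-0.5770041, Δλ=1.1844118 rad; a=sin²(Δφ/2)+cosφ1·cosφ2·sin²(Δλ/2)=0.3136692733; c=2·atan2(√a, √(1-a))=1.188920906; dist=6371·c=7574.615 ≈ 7574.6 km; running total=10679.9 km
Leg 2 bearing: y=sinΔλ·cosφ2=0.91730043, x=cosφ1·sinφ2-sinφ1·cosφ2·cosΔλ=-0.14029740; θ=atan2(y, x)=98.6958° ≈ 98.7°
Leg 3: φ1=0.1393366, φ2=1.2834226, Δφ=1.1440860, Δλ=0.5406768 rad; a=sin²(Δφ/2)+cosφ1·cosφ2·sin²(Δλ/2)=0.3130794029; c=2·atan2(√a, √(1-a))=1.187649263; dist=6371·c=7566.513 ≈ 7566.5 km; running total=18246.4 km
Leg 3 bearing: y=sinΔλ·cosφ2=0.14588844, x=cosφ1·sinφ2-sinφ1·cosφ2·cosΔλ=0.91594723; θ=atan2(y, x)=9.0498° ≈ 9.0°

Leg 1: dist=3105.3 km, bearing=14.7°
Leg 2: dist=7574.6 km, bearing=98.7°
Leg 3: dist=7566.5 km, bearing=9.0°
Total: 18246.4 km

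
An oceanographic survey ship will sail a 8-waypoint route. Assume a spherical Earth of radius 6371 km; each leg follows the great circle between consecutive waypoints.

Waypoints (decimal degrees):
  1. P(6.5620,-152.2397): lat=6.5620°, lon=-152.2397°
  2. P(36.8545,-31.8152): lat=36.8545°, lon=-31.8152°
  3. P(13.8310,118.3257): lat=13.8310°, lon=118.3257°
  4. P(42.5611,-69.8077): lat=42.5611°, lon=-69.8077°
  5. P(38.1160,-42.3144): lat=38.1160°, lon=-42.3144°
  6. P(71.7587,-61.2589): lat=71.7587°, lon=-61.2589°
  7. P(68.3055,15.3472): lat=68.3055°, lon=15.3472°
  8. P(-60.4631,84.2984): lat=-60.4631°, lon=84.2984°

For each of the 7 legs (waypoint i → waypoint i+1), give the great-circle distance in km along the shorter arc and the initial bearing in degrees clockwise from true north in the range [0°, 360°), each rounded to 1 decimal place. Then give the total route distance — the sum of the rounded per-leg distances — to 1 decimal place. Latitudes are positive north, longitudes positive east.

Leg 1: φ1=0.1145285, φ2=0.6432324, Δφ=0.5287039, Δλ=2.1018040 rad; a=sin²(Δφ/2)+cosφ1·cosφ2·sin²(Δλ/2)=0.6670033403; c=2·atan2(√a, √(1-a))=1.911347519; dist=6371·c=12177.195 ≈ 12177.2 km; running total=12177.2 km
Leg 1 bearing: y=sinΔλ·cosφ2=0.68997678, x=cosφ1·sinφ2-sinφ1·cosφ2·cosΔλ=0.64216165; θ=atan2(y, x)=47.0557° ≈ 47.1°
Leg 2: φ1=0.6432324, φ2=0.2413965, Δφ=-0.4018359, Δλ=2.6204530 rad; a=sin²(Δφ/2)+cosφ1·cosφ2·sin²(Δλ/2)=0.7652185051; c=2·atan2(√a, √(1-a))=2.129912319; dist=6371·c=13569.671 ≈ 13569.7 km; running total=25746.9 km
Leg 2 bearing: y=sinΔλ·cosφ2=0.48343312, x=cosφ1·sinφ2-sinφ1·cosφ2·cosΔλ=0.69636843; θ=atan2(y, x)=34.7692° ≈ 34.8°
Leg 3: φ1=0.2413965, φ2=0.7428313, Δφ=0.5014348, Δλ=-3.2835473 rad; a=sin²(Δφ/2)+cosφ1·cosφ2·sin²(Δλ/2)=0.7731562213; c=2·atan2(√a, √(1-a))=2.148751585; dist=6371·c=13689.696 ≈ 13689.7 km; running total=39436.6 km
Leg 3 bearing: y=sinΔλ·cosφ2=0.10420678, x=cosφ1·sinφ2-sinφ1·cosφ2·cosΔλ=0.83107380; θ=atan2(y, x)=7.1469° ≈ 7.1°
Leg 4: φ1=0.7428313, φ2=0.6652497, Δφ=-0.0775816, Δλ=0.4798486 rad; a=sin²(Δφ/2)+cosφ1·cosφ2·sin²(Δλ/2)=0.0342266662; c=2·atan2(√a, √(1-a))=0.372152889; dist=6371·c=2370.986 ≈ 2371.0 km; running total=41807.6 km
Leg 4 bearing: y=sinΔλ·cosφ2=0.36320497, x=cosφ1·sinφ2-sinφ1·cosφ2·cosΔλ=-0.01740566; θ=atan2(y, x)=92.7437° ≈ 92.7°
Leg 5: φ1=0.6652497, φ2=1.2524256, Δφ=0.5871759, Δλ=-0.3306439 rad; a=sin²(Δφ/2)+cosφ1·cosφ2·sin²(Δλ/2)=0.0904155547; c=2·atan2(√a, √(1-a))=0.610835867; dist=6371·c=3891.635 ≈ 3891.6 km; running total=45699.2 km
Leg 5 bearing: y=sinΔλ·cosφ2=-0.10162248, x=cosφ1·sinφ2-sinφ1·cosφ2·cosΔλ=0.56447781; θ=atan2(y, x)=-10.2056° <0 so +360° → 349.7944° ≈ 349.8°
Leg 6: φ1=1.2524256, φ2=1.1921559, Δφ=-0.0602697, Δλ=1.3370287 rad; a=sin²(Δφ/2)+cosφ1·cosφ2·sin²(Δλ/2)=0.0453610755; c=2·atan2(√a, √(1-a))=0.429250716; dist=6371·c=2734.756 ≈ 2734.8 km; running total=48434.0 km
Leg 6 bearing: y=sinΔλ·cosφ2=0.35960308, x=cosφ1·sinφ2-sinφ1·cosφ2·cosΔλ=0.20952188; θ=atan2(y, x)=59.7729° ≈ 59.8°
Leg 7: φ1=1.1921559, φ2=-1.0552802, Δφ=-2.2474360, Δλ=1.2034255 rad; a=sin²(Δφ/2)+cosφ1·cosφ2·sin²(Δλ/2)=0.8714798590; c=2·atan2(√a, √(1-a))=2.408277771; dist=6371·c=15343.138 ≈ 15343.1 km; running total=63777.1 km
Leg 7 bearing: y=sinΔλ·cosφ2=0.46008956, x=cosφ1·sinφ2-sinφ1·cosφ2·cosΔλ=-0.48613625; θ=atan2(y, x)=136.5768° ≈ 136.6°

Leg 1: dist=12177.2 km, bearing=47.1°
Leg 2: dist=13569.7 km, bearing=34.8°
Leg 3: dist=13689.7 km, bearing=7.1°
Leg 4: dist=2371.0 km, bearing=92.7°
Leg 5: dist=3891.6 km, bearing=349.8°
Leg 6: dist=2734.8 km, bearing=59.8°
Leg 7: dist=15343.1 km, bearing=136.6°
Total: 63777.1 km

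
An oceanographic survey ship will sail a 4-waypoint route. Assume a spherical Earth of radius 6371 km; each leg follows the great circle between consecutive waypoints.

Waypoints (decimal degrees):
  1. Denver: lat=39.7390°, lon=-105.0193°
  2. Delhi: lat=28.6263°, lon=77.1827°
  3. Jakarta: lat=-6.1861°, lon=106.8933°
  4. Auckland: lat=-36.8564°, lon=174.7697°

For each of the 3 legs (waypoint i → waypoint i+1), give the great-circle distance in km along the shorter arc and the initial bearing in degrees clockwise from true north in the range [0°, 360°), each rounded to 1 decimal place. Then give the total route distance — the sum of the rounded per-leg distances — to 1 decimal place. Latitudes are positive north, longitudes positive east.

Leg 1: φ1=0.6935764, φ2=0.4996232, Δφ=-0.1939532, Δλ=3.1800248 rad; a=sin²(Δφ/2)+cosφ1·cosφ2·sin²(Δλ/2)=0.6840945859; c=2·atan2(√a, √(1-a))=1.947856946; dist=6371·c=12409.797 ≈ 12409.8 km; running total=12409.8 km
Leg 1 bearing: y=sinΔλ·cosφ2=-0.03372602, x=cosφ1·sinφ2-sinφ1·cosφ2·cosΔλ=0.92913900; θ=atan2(y, x)=-2.0788° <0 so +360° → 357.9212° ≈ 357.9°
Leg 2: φ1=0.4996232, φ2=-0.1079678, Δφ=-0.6075910, Δλ=0.5185478 rad; a=sin²(Δφ/2)+cosφ1·cosφ2·sin²(Δλ/2)=0.1468466529; c=2·atan2(√a, √(1-a))=0.786529018; dist=6371·c=5010.976 ≈ 5011.0 km; running total=17420.8 km
Leg 2 bearing: y=sinΔλ·cosφ2=0.49273344, x=cosφ1·sinφ2-sinφ1·cosφ2·cosΔλ=-0.50827612; θ=atan2(y, x)=135.8896° ≈ 135.9°
Leg 3: φ1=-0.1079678, φ2=-0.6432655, Δφ=-0.5352977, Δλ=1.1846667 rad; a=sin²(Δφ/2)+cosφ1·cosφ2·sin²(Δλ/2)=0.3178910704; c=2·atan2(√a, √(1-a))=1.198003487; dist=6371·c=7632.480 ≈ 7632.5 km; running total=25053.3 km
Leg 3 bearing: y=sinΔλ·cosφ2=0.74122979, x=cosφ1·sinφ2-sinφ1·cosφ2·cosΔλ=-0.56384728; θ=atan2(y, x)=127.2599° ≈ 127.3°

Leg 1: dist=12409.8 km, bearing=357.9°
Leg 2: dist=5011.0 km, bearing=135.9°
Leg 3: dist=7632.5 km, bearing=127.3°
Total: 25053.3 km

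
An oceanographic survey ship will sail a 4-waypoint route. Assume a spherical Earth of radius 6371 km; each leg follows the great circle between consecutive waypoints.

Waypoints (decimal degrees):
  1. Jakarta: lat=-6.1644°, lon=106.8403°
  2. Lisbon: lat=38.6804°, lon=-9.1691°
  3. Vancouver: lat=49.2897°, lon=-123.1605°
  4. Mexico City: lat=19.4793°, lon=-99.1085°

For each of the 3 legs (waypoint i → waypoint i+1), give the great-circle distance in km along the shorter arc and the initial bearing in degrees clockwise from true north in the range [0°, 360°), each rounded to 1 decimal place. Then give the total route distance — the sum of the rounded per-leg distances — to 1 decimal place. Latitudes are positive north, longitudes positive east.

Leg 1: dist=12681.3 km, bearing=309.8°
Leg 2: dist=8287.5 km, bearing=321.8°
Leg 3: dist=3945.5 km, bearing=138.6°
Total: 24914.3 km

Leg 1: φ1=-0.1075891, φ2=0.6751003, Δφ=0.7826894, Δλ=-2.0247460 rad; a=sin²(Δφ/2)+cosφ1·cosφ2·sin²(Δλ/2)=0.7037292742; c=2·atan2(√a, √(1-a))=1.990465710; dist=6371·c=12681.257 ≈ 12681.3 km; running total=12681.3 km
Leg 1 bearing: y=sinΔλ·cosφ2=-0.70158225, x=cosφ1·sinφ2-sinφ1·cosφ2·cosΔλ=0.58460233; θ=atan2(y, x)=-50.1968° <0 so +360° → 309.8032° ≈ 309.8°
Leg 2: φ1=0.6751003, φ2=0.8602676, Δφ=0.1851672, Δλ=-1.9895252 rad; a=sin²(Δφ/2)+cosφ1·cosφ2·sin²(Δλ/2)=0.3666416536; c=2·atan2(√a, √(1-a))=1.300811625; dist=6371·c=8287.471 ≈ 8287.5 km; running total=20968.8 km
Leg 2 bearing: y=sinΔλ·cosφ2=-0.59588584, x=cosφ1·sinφ2-sinφ1·cosφ2·cosΔλ=0.75748417; θ=atan2(y, x)=-38.1909° <0 so +360° → 321.8091° ≈ 321.8°
Leg 3: φ1=0.8602676, φ2=0.3399779, Δφ=-0.5202896, Δλ=0.4197866 rad; a=sin²(Δφ/2)+cosφ1·cosφ2·sin²(Δλ/2)=0.0928565328; c=2·atan2(√a, √(1-a))=0.619296636; dist=6371·c=3945.539 ≈ 3945.5 km; running total=24914.3 km
Leg 3 bearing: y=sinΔλ·cosφ2=0.38423736, x=cosφ1·sinφ2-sinφ1·cosφ2·cosΔλ=-0.43508441; θ=atan2(y, x)=138.5512° ≈ 138.6°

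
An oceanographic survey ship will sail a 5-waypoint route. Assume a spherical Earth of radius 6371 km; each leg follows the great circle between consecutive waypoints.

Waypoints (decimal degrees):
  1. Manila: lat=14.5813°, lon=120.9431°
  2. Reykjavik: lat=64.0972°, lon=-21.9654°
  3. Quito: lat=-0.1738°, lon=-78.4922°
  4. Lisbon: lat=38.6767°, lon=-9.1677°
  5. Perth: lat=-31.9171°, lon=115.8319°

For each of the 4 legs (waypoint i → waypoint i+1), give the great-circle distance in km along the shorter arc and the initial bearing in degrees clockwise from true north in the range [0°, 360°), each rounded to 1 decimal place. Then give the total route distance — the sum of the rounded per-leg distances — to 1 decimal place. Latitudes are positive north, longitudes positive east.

Leg 1: φ1=0.2544917, φ2=1.1187072, Δφ=0.8642155, Δλ=-2.4942239 rad; a=sin²(Δφ/2)+cosφ1·cosφ2·sin²(Δλ/2)=0.5553876825; c=2·atan2(√a, √(1-a))=1.681799509; dist=6371·c=10714.745 ≈ 10714.7 km; running total=10714.7 km
Leg 1 bearing: y=sinΔλ·cosφ2=-0.26345715, x=cosφ1·sinφ2-sinφ1·cosφ2·cosΔλ=0.95828970; θ=atan2(y, x)=-15.3722° <0 so +360° → 344.6278° ≈ 344.6°
Leg 2: φ1=1.1187072, φ2=-0.0030334, Δφ=-1.1217406, Δλ=-0.9865788 rad; a=sin²(Δφ/2)+cosφ1·cosφ2·sin²(Δλ/2)=0.3808944171; c=2·atan2(√a, √(1-a))=1.330272748; dist=6371·c=8475.168 ≈ 8475.2 km; running total=19189.9 km
Leg 2 bearing: y=sinΔλ·cosφ2=-0.83414006, x=cosφ1·sinφ2-sinφ1·cosφ2·cosΔλ=-0.49745934; θ=atan2(y, x)=-120.8107° <0 so +360° → 239.1893° ≈ 239.2°
Leg 3: φ1=-0.0030334, φ2=0.6750358, Δφ=0.6780691, Δλ=1.2099408 rad; a=sin²(Δφ/2)+cosφ1·cosφ2·sin²(Δλ/2)=0.3631284167; c=2·atan2(√a, √(1-a))=1.293513615; dist=6371·c=8240.975 ≈ 8241.0 km; running total=27430.9 km
Leg 3 bearing: y=sinΔλ·cosφ2=0.73040469, x=cosφ1·sinφ2-sinφ1·cosφ2·cosΔλ=0.62575848; θ=atan2(y, x)=49.4124° ≈ 49.4°
Leg 4: φ1=0.6750358, φ2=-0.5570585, Δφ=-1.2320942, Δλ=2.1816546 rad; a=sin²(Δφ/2)+cosφ1·cosφ2·sin²(Δλ/2)=0.8552364192; c=2·atan2(√a, √(1-a))=2.360966217; dist=6371·c=15041.716 ≈ 15041.7 km; running total=42472.6 km
Leg 4 bearing: y=sinΔλ·cosφ2=0.69531107, x=cosφ1·sinφ2-sinφ1·cosφ2·cosΔλ=-0.10849360; θ=atan2(y, x)=98.8687° ≈ 98.9°

Leg 1: dist=10714.7 km, bearing=344.6°
Leg 2: dist=8475.2 km, bearing=239.2°
Leg 3: dist=8241.0 km, bearing=49.4°
Leg 4: dist=15041.7 km, bearing=98.9°
Total: 42472.6 km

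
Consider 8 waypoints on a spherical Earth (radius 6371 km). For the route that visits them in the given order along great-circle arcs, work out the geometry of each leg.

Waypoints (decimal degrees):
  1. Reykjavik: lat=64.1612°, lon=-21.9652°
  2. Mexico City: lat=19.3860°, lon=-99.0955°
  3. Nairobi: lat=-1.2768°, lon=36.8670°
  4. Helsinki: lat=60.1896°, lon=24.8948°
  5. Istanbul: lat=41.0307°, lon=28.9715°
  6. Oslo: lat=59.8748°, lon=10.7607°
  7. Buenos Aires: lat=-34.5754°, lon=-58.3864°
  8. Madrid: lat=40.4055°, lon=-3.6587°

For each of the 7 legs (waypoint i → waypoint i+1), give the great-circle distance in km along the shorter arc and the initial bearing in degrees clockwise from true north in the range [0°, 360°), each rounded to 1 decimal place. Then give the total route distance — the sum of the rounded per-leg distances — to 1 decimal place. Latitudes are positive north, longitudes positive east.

Leg 1: dist=7452.9 km, bearing=267.2°
Leg 2: dist=14818.2 km, bearing=72.6°
Leg 3: dist=6912.9 km, bearing=353.3°
Leg 4: dist=2148.7 km, bearing=170.7°
Leg 5: dist=2442.0 km, bearing=335.2°
Leg 6: dist=12243.1 km, bearing=235.0°
Leg 7: dist=10044.4 km, bearing=38.4°
Total: 56062.2 km

Leg 1: φ1=1.1198242, φ2=0.3383495, Δφ=-0.7814747, Δλ=-1.3461777 rad; a=sin²(Δφ/2)+cosφ1·cosφ2·sin²(Δλ/2)=0.3048407962; c=2·atan2(√a, √(1-a))=1.169818920; dist=6371·c=7452.916 ≈ 7452.9 km; running total=7452.9 km
Leg 1 bearing: y=sinΔλ·cosφ2=-0.91960717, x=cosφ1·sinφ2-sinφ1·cosφ2·cosΔλ=-0.04443188; θ=atan2(y, x)=-92.7662° <0 so +360° → 267.2338° ≈ 267.2°
Leg 2: φ1=0.3383495, φ2=-0.0222844, Δφ=-0.3606339, Δλ=2.3729933 rad; a=sin²(Δφ/2)+cosφ1·cosφ2·sin²(Δλ/2)=0.8426774110; c=2·atan2(√a, √(1-a))=2.325887167; dist=6371·c=14818.227 ≈ 14818.2 km; running total=22271.1 km
Leg 2 bearing: y=sinΔλ·cosφ2=0.69495644, x=cosφ1·sinφ2-sinφ1·cosφ2·cosΔλ=0.21754153; θ=atan2(y, x)=72.6184° ≈ 72.6°
Leg 3: φ1=-0.0222844, φ2=1.0505067, Δφ=1.0727911, Δλ=-0.2089543 rad; a=sin²(Δφ/2)+cosφ1·cosφ2·sin²(Δλ/2)=0.2665683470; c=2·atan2(√a, √(1-a))=1.085055858; dist=6371·c=6912.891 ≈ 6912.9 km; running total=29184.0 km
Leg 3 bearing: y=sinΔλ·cosφ2=-0.10312349, x=cosφ1·sinφ2-sinφ1·cosφ2·cosΔλ=0.87829619; θ=atan2(y, x)=-6.6966° <0 so +360° → 353.3034° ≈ 353.3°
Leg 4: φ1=1.0505067, φ2=0.7161208, Δφ=-0.3343859, Δλ=0.0711518 rad; a=sin²(Δφ/2)+cosφ1·cosφ2·sin²(Δλ/2)=0.0281684195; c=2·atan2(√a, √(1-a))=0.337265195; dist=6371·c=2148.717 ≈ 2148.7 km; running total=31332.7 km
Leg 4 bearing: y=sinΔλ·cosφ2=0.05362868, x=cosφ1·sinφ2-sinφ1·cosφ2·cosΔλ=-0.32653301; θ=atan2(y, x)=170.6732° ≈ 170.7°
Leg 5: φ1=0.7161208, φ2=1.0450124, Δφ=0.3288916, Δλ=-0.3178384 rad; a=sin²(Δφ/2)+cosφ1·cosφ2·sin²(Δλ/2)=0.0362811118; c=2·atan2(√a, √(1-a))=0.383294030; dist=6371·c=2441.966 ≈ 2442.0 km; running total=33774.7 km
Leg 5 bearing: y=sinΔλ·cosφ2=-0.15684802, x=cosφ1·sinφ2-sinφ1·cosφ2·cosΔλ=0.33949650; θ=atan2(y, x)=-24.7970° <0 so +360° → 335.2030° ≈ 335.2°
Leg 6: φ1=1.0450124, φ2=-0.6034546, Δφ=-1.6484670, Δλ=-1.2068446 rad; a=sin²(Δφ/2)+cosφ1·cosφ2·sin²(Δλ/2)=0.6718681088; c=2·atan2(√a, √(1-a))=1.921688994; dist=6371·c=12243.081 ≈ 12243.1 km; running total=46017.8 km
Leg 6 bearing: y=sinΔλ·cosφ2=-0.76944657, x=cosφ1·sinφ2-sinφ1·cosφ2·cosΔλ=-0.53832832; θ=atan2(y, x)=-124.9778° <0 so +360° → 235.0222° ≈ 235.0°
Leg 7: φ1=-0.6034546, φ2=0.7052090, Δφ=1.3086636, Δλ=0.9551786 rad; a=sin²(Δφ/2)+cosφ1·cosφ2·sin²(Δλ/2)=0.5028915115; c=2·atan2(√a, √(1-a))=1.576579382; dist=6371·c=10044.387 ≈ 10044.4 km; running total=56062.2 km
Leg 7 bearing: y=sinΔλ·cosφ2=0.62168192, x=cosφ1·sinφ2-sinφ1·cosφ2·cosΔλ=0.78324846; θ=atan2(y, x)=38.4398° ≈ 38.4°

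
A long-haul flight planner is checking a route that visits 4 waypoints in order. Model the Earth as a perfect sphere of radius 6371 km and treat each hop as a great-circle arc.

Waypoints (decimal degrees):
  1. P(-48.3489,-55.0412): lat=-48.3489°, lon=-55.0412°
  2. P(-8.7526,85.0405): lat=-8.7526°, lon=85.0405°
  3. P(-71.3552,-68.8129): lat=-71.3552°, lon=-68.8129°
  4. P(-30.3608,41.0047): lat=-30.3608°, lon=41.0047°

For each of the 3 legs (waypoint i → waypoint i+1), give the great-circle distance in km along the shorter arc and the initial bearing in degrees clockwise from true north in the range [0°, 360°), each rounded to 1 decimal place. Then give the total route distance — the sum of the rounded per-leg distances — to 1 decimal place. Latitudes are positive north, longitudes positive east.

Leg 1: φ1=-0.8438475, φ2=-0.1527617, Δφ=0.6910858, Δλ=2.4448869 rad; a=sin²(Δφ/2)+cosφ1·cosφ2·sin²(Δλ/2)=0.6950397496; c=2·atan2(√a, √(1-a))=1.971514257; dist=6371·c=12560.517 ≈ 12560.5 km; running total=12560.5 km
Leg 1 bearing: y=sinΔλ·cosφ2=0.63422184, x=cosφ1·sinφ2-sinφ1·cosφ2·cosΔλ=-0.66753325; θ=atan2(y, x)=136.4659° ≈ 136.5°
Leg 2: φ1=-0.1527617, φ2=-1.2453832, Δφ=-1.0926215, Δλ=-2.6852484 rad; a=sin²(Δφ/2)+cosφ1·cosφ2·sin²(Δλ/2)=0.5697304350; c=2·atan2(√a, √(1-a))=1.710713270; dist=6371·c=10898.954 ≈ 10899.0 km; running total=23459.5 km
Leg 2 bearing: y=sinΔλ·cosφ2=-0.14088213, x=cosφ1·sinφ2-sinφ1·cosφ2·cosΔλ=-0.98015452; θ=atan2(y, x)=-171.8206° <0 so +360° → 188.1794° ≈ 188.2°
Leg 3: φ1=-1.2453832, φ2=-0.5298959, Δφ=0.7154873, Δλ=1.9166787 rad; a=sin²(Δφ/2)+cosφ1·cosφ2·sin²(Δλ/2)=0.3073027775; c=2·atan2(√a, √(1-a))=1.175161077; dist=6371·c=7486.951 ≈ 7487.0 km; running total=30946.5 km
Leg 3 bearing: y=sinΔλ·cosφ2=0.81175826, x=cosφ1·sinφ2-sinφ1·cosφ2·cosΔλ=-0.43877061; θ=atan2(y, x)=118.3921° ≈ 118.4°

Leg 1: dist=12560.5 km, bearing=136.5°
Leg 2: dist=10899.0 km, bearing=188.2°
Leg 3: dist=7487.0 km, bearing=118.4°
Total: 30946.5 km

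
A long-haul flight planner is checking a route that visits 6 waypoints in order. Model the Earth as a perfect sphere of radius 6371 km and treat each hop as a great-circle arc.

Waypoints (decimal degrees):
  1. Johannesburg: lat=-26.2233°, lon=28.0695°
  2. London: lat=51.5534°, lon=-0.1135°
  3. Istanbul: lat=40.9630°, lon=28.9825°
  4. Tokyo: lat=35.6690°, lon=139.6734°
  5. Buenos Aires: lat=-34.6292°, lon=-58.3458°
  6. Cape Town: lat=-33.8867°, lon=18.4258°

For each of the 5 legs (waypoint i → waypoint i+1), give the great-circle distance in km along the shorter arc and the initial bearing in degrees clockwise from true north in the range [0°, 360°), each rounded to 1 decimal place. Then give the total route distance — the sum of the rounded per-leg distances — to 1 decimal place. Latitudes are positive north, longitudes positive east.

Leg 1: dist=9076.7 km, bearing=342.7°
Leg 2: dist=2504.6 km, bearing=106.6°
Leg 3: dist=8948.2 km, bearing=50.4°
Leg 4: dist=18375.0 km, bearing=91.2°
Leg 5: dist=6867.5 km, bearing=113.5°
Total: 45772.0 km

Leg 1: φ1=-0.4576829, φ2=0.8997766, Δφ=1.3574595, Δλ=-0.4918861 rad; a=sin²(Δφ/2)+cosφ1·cosφ2·sin²(Δλ/2)=0.4272036579; c=2·atan2(√a, √(1-a))=1.424684313; dist=6371·c=9076.664 ≈ 9076.7 km; running total=9076.7 km
Leg 1 bearing: y=sinΔλ·cosφ2=-0.29366236, x=cosφ1·sinφ2-sinφ1·cosφ2·cosΔλ=0.94475668; θ=atan2(y, x)=-17.2670° <0 so +360° → 342.7330° ≈ 342.7°
Leg 2: φ1=0.8997766, φ2=0.7149392, Δφ=-0.1848373, Δλ=0.5078210 rad; a=sin²(Δφ/2)+cosφ1·cosφ2·sin²(Δλ/2)=0.0381428409; c=2·atan2(√a, √(1-a))=0.393130583; dist=6371·c=2504.635 ≈ 2504.6 km; running total=11581.3 km
Leg 2 bearing: y=sinΔλ·cosφ2=0.36720187, x=cosφ1·sinφ2-sinφ1·cosφ2·cosΔλ=-0.10915422; θ=atan2(y, x)=106.5551° ≈ 106.6°
Leg 3: φ1=0.7149392, φ2=0.6225415, Δφ=-0.0923977, Δλ=1.9319207 rad; a=sin²(Δφ/2)+cosφ1·cosφ2·sin²(Δλ/2)=0.4172449886; c=2·atan2(√a, √(1-a))=1.404521183; dist=6371·c=8948.204 ≈ 8948.2 km; running total=20529.5 km
Leg 3 bearing: y=sinΔλ·cosφ2=0.75999952, x=cosφ1·sinφ2-sinφ1·cosφ2·cosΔλ=0.62849595; θ=atan2(y, x)=50.4103° ≈ 50.4°
Leg 4: φ1=0.6225415, φ2=-0.6043936, Δφ=-1.2269350, Δλ=-3.4560870 rad; a=sin²(Δφ/2)+cosφ1·cosφ2·sin²(Δλ/2)=0.9835241641; c=2·atan2(√a, √(1-a))=2.884165973; dist=6371·c=18375.021 ≈ 18375.0 km; running total=38904.5 km
Leg 4 bearing: y=sinΔλ·cosφ2=0.25453589, x=cosφ1·sinφ2-sinφ1·cosφ2·cosΔλ=-0.00538603; θ=atan2(y, x)=91.2122° ≈ 91.2°
Leg 5: φ1=-0.6043936, φ2=-0.5914345, Δφ=0.0129591, Δλ=1.3399172 rad; a=sin²(Δφ/2)+cosφ1·cosφ2·sin²(Δλ/2)=0.2634260341; c=2·atan2(√a, √(1-a))=1.077935759; dist=6371·c=6867.529 ≈ 6867.5 km; running total=45772.0 km
Leg 5 bearing: y=sinΔλ·cosφ2=0.80811442, x=cosφ1·sinφ2-sinφ1·cosφ2·cosΔλ=-0.35083062; θ=atan2(y, x)=113.4673° ≈ 113.5°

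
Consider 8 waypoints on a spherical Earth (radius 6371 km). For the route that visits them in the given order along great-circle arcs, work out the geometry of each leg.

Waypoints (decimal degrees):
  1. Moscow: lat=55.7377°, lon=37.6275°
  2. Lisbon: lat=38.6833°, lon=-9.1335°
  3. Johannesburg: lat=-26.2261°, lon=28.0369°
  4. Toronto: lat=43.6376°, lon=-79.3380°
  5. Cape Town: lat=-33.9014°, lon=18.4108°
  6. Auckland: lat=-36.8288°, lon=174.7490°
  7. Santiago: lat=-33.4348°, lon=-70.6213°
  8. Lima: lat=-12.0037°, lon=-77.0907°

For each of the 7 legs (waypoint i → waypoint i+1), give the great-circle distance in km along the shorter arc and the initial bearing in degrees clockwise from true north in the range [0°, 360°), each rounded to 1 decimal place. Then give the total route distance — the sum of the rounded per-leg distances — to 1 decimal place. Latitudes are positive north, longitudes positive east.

Leg 1: dist=3908.9 km, bearing=261.0°
Leg 2: dist=8187.6 km, bearing=145.6°
Leg 3: dist=13334.8 km, bearing=307.2°
Leg 4: dist=13095.3 km, bearing=111.6°
Leg 5: dist=11776.9 km, bearing=160.5°
Leg 6: dist=9676.7 km, bearing=130.6°
Leg 7: dist=2472.1 km, bearing=343.1°
Total: 62452.3 km

Leg 1: φ1=0.9728064, φ2=0.6751510, Δφ=-0.2976554, Δλ=-0.8161334 rad; a=sin²(Δφ/2)+cosφ1·cosφ2·sin²(Δλ/2)=0.0911938591; c=2·atan2(√a, √(1-a))=0.613544609; dist=6371·c=3908.893 ≈ 3908.9 km; running total=3908.9 km
Leg 1 bearing: y=sinΔλ·cosφ2=-0.56867824, x=cosφ1·sinφ2-sinφ1·cosφ2·cosΔλ=-0.09008448; θ=atan2(y, x)=-99.0014° <0 so +360° → 260.9986° ≈ 261.0°
Leg 2: φ1=0.6751510, φ2=-0.4577318, Δφ=-1.1328827, Δλ=0.6487459 rad; a=sin²(Δφ/2)+cosφ1·cosφ2·sin²(Δλ/2)=0.3591056348; c=2·atan2(√a, √(1-a))=1.285138449; dist=6371·c=8187.617 ≈ 8187.6 km; running total=12096.5 km
Leg 2 bearing: y=sinΔλ·cosφ2=0.54199075, x=cosφ1·sinφ2-sinφ1·cosφ2·cosΔλ=-0.79173300; θ=atan2(y, x)=145.6059° ≈ 145.6°
Leg 3: φ1=-0.4577318, φ2=0.7616198, Δφ=1.2193516, Δλ=-1.8740455 rad; a=sin²(Δφ/2)+cosφ1·cosφ2·sin²(Δλ/2)=0.7494169667; c=2·atan2(√a, √(1-a))=2.093049167; dist=6371·c=13334.816 ≈ 13334.8 km; running total=25431.3 km
Leg 3 bearing: y=sinΔλ·cosφ2=-0.69069674, x=cosφ1·sinφ2-sinφ1·cosφ2·cosΔλ=0.52354820; θ=atan2(y, x)=-52.8379° <0 so +360° → 307.1621° ≈ 307.2°
Leg 4: φ1=0.7616198, φ2=-0.5916911, Δφ=-1.3533108, Δλ=1.7060384 rad; a=sin²(Δφ/2)+cosφ1·cosφ2·sin²(Δλ/2)=0.7329507444; c=2·atan2(√a, √(1-a))=2.055449485; dist=6371·c=13095.269 ≈ 13095.3 km; running total=38526.6 km
Leg 4 bearing: y=sinΔλ·cosφ2=0.82241971, x=cosφ1·sinφ2-sinφ1·cosφ2·cosΔλ=-0.32643778; θ=atan2(y, x)=111.6493° ≈ 111.6°
Leg 5: φ1=-0.5916911, φ2=-0.6427838, Δφ=-0.0510928, Δλ=2.7286163 rad; a=sin²(Δφ/2)+cosφ1·cosφ2·sin²(Δλ/2)=0.6370823612; c=2·atan2(√a, √(1-a))=1.848517363; dist=6371·c=11776.904 ≈ 11776.9 km; running total=50303.5 km
Leg 5 bearing: y=sinΔλ·cosφ2=0.32124240, x=cosφ1·sinφ2-sinφ1·cosφ2·cosΔλ=-0.90644196; θ=atan2(y, x)=160.4857° ≈ 160.5°
Leg 6: φ1=-0.6427838, φ2=-0.5835473, Δφ=0.0592365, Δλ=-4.2825196 rad; a=sin²(Δφ/2)+cosφ1·cosφ2·sin²(Δλ/2)=0.4740506831; c=2·atan2(√a, √(1-a))=1.518874367; dist=6371·c=9676.749 ≈ 9676.7 km; running total=59980.2 km
Leg 6 bearing: y=sinΔλ·cosφ2=0.75858950, x=cosφ1·sinφ2-sinφ1·cosφ2·cosΔλ=-0.64949865; θ=atan2(y, x)=130.5699° ≈ 130.6°
Leg 7: φ1=-0.5835473, φ2=-0.2095041, Δφ=0.3740433, Δλ=-0.1129123 rad; a=sin²(Δφ/2)+cosφ1·cosφ2·sin²(Δλ/2)=0.0371701084; c=2·atan2(√a, √(1-a))=0.388020624; dist=6371·c=2472.079 ≈ 2472.1 km; running total=62452.3 km
Leg 7 bearing: y=sinΔλ·cosφ2=-0.11020888, x=cosφ1·sinφ2-sinφ1·cosφ2·cosΔλ=0.36195023; θ=atan2(y, x)=-16.9348° <0 so +360° → 343.0652° ≈ 343.1°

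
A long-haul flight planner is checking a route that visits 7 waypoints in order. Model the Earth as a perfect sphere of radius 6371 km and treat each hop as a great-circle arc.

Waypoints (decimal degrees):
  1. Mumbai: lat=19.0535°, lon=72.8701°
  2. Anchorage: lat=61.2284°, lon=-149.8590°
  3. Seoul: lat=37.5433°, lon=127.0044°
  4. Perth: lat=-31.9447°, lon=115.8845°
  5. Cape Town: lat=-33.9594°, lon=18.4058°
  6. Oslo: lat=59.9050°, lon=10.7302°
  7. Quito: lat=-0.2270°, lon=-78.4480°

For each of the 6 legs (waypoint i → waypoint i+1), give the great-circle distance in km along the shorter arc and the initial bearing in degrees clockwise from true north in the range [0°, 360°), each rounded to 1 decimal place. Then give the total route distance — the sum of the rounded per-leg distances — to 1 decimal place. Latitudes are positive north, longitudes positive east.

Leg 1: dist=10313.7 km, bearing=19.1°
Leg 2: dist=6067.7 km, bearing=285.0°
Leg 3: dist=7812.4 km, bearing=190.0°
Leg 4: dist=8699.0 km, bearing=237.1°
Leg 5: dist=10461.0 km, bearing=356.2°
Leg 6: dist=9983.6 km, bearing=269.2°
Total: 53337.4 km

Leg 1: φ1=0.3325463, φ2=1.0686372, Δφ=0.7360909, Δλ=-3.8873561 rad; a=sin²(Δφ/2)+cosφ1·cosφ2·sin²(Δλ/2)=0.5240217361; c=2·atan2(√a, √(1-a))=1.618858300; dist=6371·c=10313.746 ≈ 10313.7 km; running total=10313.7 km
Leg 1 bearing: y=sinΔλ·cosφ2=0.32659092, x=cosφ1·sinφ2-sinφ1·cosφ2·cosΔλ=0.94394396; θ=atan2(y, x)=19.0849° ≈ 19.1°
Leg 2: φ1=1.0686372, φ2=0.6552542, Δφ=-0.4133830, Δλ=4.8321779 rad; a=sin²(Δφ/2)+cosφ1·cosφ2·sin²(Δλ/2)=0.2101306227; c=2·atan2(√a, √(1-a))=0.952388297; dist=6371·c=6067.666 ≈ 6067.7 km; running total=16381.4 km
Leg 2 bearing: y=sinΔλ·cosφ2=-0.78721109, x=cosφ1·sinφ2-sinφ1·cosφ2·cosΔλ=0.21024195; θ=atan2(y, x)=-75.0469° <0 so +360° → 284.9531° ≈ 285.0°
Leg 3: φ1=0.6552542, φ2=-0.5575402, Δφ=-1.2127944, Δλ=-0.1940789 rad; a=sin²(Δφ/2)+cosφ1·cosφ2·sin²(Δλ/2)=0.3311140433; c=2·atan2(√a, √(1-a))=1.226247650; dist=6371·c=7812.424 ≈ 7812.4 km; running total=24193.8 km
Leg 3 bearing: y=sinΔλ·cosφ2=-0.16365548, x=cosφ1·sinφ2-sinφ1·cosφ2·cosΔλ=-0.92689105; θ=atan2(y, x)=-169.9868° <0 so +360° → 190.0132° ≈ 190.0°
Leg 4: φ1=-0.5575402, φ2=-0.5927033, Δφ=-0.0351631, Δλ=-1.7013243 rad; a=sin²(Δφ/2)+cosφ1·cosφ2·sin²(Δλ/2)=0.3980248156; c=2·atan2(√a, √(1-a))=1.365404906; dist=6371·c=8698.995 ≈ 8699.0 km; running total=32892.8 km
Leg 4 bearing: y=sinΔλ·cosφ2=-0.82237788, x=cosφ1·sinφ2-sinφ1·cosφ2·cosΔλ=-0.53112980; θ=atan2(y, x)=-122.8563° <0 so +360° → 237.1437° ≈ 237.1°
Leg 5: φ1=-0.5927033, φ2=1.0455395, Δφ=1.6382428, Δλ=-0.1339645 rad; a=sin²(Δφ/2)+cosφ1·cosφ2·sin²(Δλ/2)=0.5355609188; c=2·atan2(√a, √(1-a))=1.641978261; dist=6371·c=10461.043 ≈ 10461.0 km; running total=43353.8 km
Leg 5 bearing: y=sinΔλ·cosφ2=-0.06697377, x=cosφ1·sinφ2-sinφ1·cosφ2·cosΔλ=0.99521666; θ=atan2(y, x)=-3.8500° <0 so +360° → 356.1500° ≈ 356.2°
Leg 6: φ1=1.0455395, φ2=-0.0039619, Δφ=-1.0495014, Δλ=-1.5564532 rad; a=sin²(Δφ/2)+cosφ1·cosφ2·sin²(Δλ/2)=0.4981179825; c=2·atan2(√a, √(1-a))=1.567032283; dist=6371·c=9983.563 ≈ 9983.6 km; running total=53337.4 km
Leg 6 bearing: y=sinΔλ·cosφ2=-0.99988929, x=cosφ1·sinφ2-sinφ1·cosφ2·cosΔλ=-0.01439570; θ=atan2(y, x)=-90.8248° <0 so +360° → 269.1752° ≈ 269.2°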